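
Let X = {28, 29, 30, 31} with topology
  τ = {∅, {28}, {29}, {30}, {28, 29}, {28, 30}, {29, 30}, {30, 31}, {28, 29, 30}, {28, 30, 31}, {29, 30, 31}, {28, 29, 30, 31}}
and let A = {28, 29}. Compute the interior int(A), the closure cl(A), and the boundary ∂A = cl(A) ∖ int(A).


int(A) = {28, 29}, cl(A) = {28, 29}, ∂A = ∅.

Closed sets in (X, τ) are complements of opens:
  closed(X, τ) = {∅, {28}, {29}, {31}, {28, 29}, {28, 31}, {29, 31}, {30, 31}, {28, 29, 31}, {28, 30, 31}, {29, 30, 31}, {28, 29, 30, 31}}.
int(A) = ⋃ {U ∈ τ : U ⊆ A}. Opens contained in A: ∅, {28}, {29}, {28, 29}.
Taking the union of these: int(A) = {28, 29}.
cl(A) = ⋂ {C closed : A ⊆ C}. Closed sets containing A: {28, 29}, {28, 29, 31}, {28, 29, 30, 31}.
Intersecting these: cl(A) = {28, 29}.
∂A = cl(A) ∖ int(A) = {28, 29} ∖ {28, 29} = ∅.


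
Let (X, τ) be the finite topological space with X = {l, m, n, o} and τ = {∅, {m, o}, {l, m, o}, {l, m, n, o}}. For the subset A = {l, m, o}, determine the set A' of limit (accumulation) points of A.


A' = {l, m, n, o}

For each x ∈ X, list the open sets U ∈ τ with x ∈ U, then check whether U ∩ (A ∖ {x}) ≠ ∅ for every such U.
  x = l: opens ∋ x are {l, m, o}, {l, m, n, o}; each meets A ∖ {l}, so x IS a limit point.
  x = m: opens ∋ x are {m, o}, {l, m, o}, {l, m, n, o}; each meets A ∖ {m}, so x IS a limit point.
  x = n: opens ∋ x are {l, m, n, o}; each meets A ∖ {n}, so x IS a limit point.
  x = o: opens ∋ x are {m, o}, {l, m, o}, {l, m, n, o}; each meets A ∖ {o}, so x IS a limit point.
Collecting: A' = {l, m, n, o}.


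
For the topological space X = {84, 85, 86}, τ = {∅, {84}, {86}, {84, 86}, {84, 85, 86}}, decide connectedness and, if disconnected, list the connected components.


(X, τ) is connected.

Find clopen sets (U ∈ τ with X ∖ U ∈ τ):
  U = ∅, X ∖ U = {84, 85, 86} — both open, so U is clopen.
  U = {84, 85, 86}, X ∖ U = ∅ — both open, so U is clopen.
Only trivial clopens (∅ and X) exist, so (X, τ) is connected.
Compute connected components by grouping points that agree on all clopens:
  component: {84, 85, 86}


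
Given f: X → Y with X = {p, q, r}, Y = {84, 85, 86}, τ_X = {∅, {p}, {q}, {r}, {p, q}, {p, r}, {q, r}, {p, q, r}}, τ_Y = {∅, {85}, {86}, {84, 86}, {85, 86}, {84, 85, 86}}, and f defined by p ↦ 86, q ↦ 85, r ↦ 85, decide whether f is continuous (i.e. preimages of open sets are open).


f IS continuous.

Compute f^{-1}(U) for each U ∈ τ_Y:
  U = ∅: f^{-1}(U) = ∅ ∈ τ_X ✓.
  U = {85}: f^{-1}(U) = {q, r} ∈ τ_X ✓.
  U = {86}: f^{-1}(U) = {p} ∈ τ_X ✓.
  U = {84, 86}: f^{-1}(U) = {p} ∈ τ_X ✓.
  U = {85, 86}: f^{-1}(U) = {p, q, r} ∈ τ_X ✓.
  U = {84, 85, 86}: f^{-1}(U) = {p, q, r} ∈ τ_X ✓.
Every preimage lies in τ_X, so f IS continuous.


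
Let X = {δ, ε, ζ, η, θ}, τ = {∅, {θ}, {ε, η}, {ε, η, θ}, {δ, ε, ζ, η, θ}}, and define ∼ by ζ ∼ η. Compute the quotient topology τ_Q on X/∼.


X/∼ = {[δ], [ε], [ζ=η], [θ]}; |τ_Q| = 3.

Equivalence classes: [δ], [ε], [ζ=η], [θ].
Quotient map π: X → X/∼ sends δ ↦ [δ], ε ↦ [ε], ζ ↦ [ζ=η], η ↦ [ζ=η], θ ↦ [θ].
For each subset V ⊆ X/∼, compute π^{-1}(V) ⊆ X and check whether π^{-1}(V) ∈ τ. V is open in τ_Q iff π^{-1}(V) ∈ τ.
  V = {}: π^{-1}(V) = ∅ ∈ τ ✓.
  V = {[δ]}: π^{-1}(V) = {δ} ∉ τ ✗.
  V = {[ε]}: π^{-1}(V) = {ε} ∉ τ ✗.
  V = {[δ], [ε]}: π^{-1}(V) = {δ, ε} ∉ τ ✗.
  V = {[ζ=η]}: π^{-1}(V) = {ζ, η} ∉ τ ✗.
  V = {[δ], [ζ=η]}: π^{-1}(V) = {δ, ζ, η} ∉ τ ✗.
  V = {[ε], [ζ=η]}: π^{-1}(V) = {ε, ζ, η} ∉ τ ✗.
  V = {[δ], [ε], [ζ=η]}: π^{-1}(V) = {δ, ε, ζ, η} ∉ τ ✗.
  V = {[θ]}: π^{-1}(V) = {θ} ∈ τ ✓.
  V = {[δ], [θ]}: π^{-1}(V) = {δ, θ} ∉ τ ✗.
  V = {[ε], [θ]}: π^{-1}(V) = {ε, θ} ∉ τ ✗.
  V = {[δ], [ε], [θ]}: π^{-1}(V) = {δ, ε, θ} ∉ τ ✗.
  V = {[ζ=η], [θ]}: π^{-1}(V) = {ζ, η, θ} ∉ τ ✗.
  V = {[δ], [ζ=η], [θ]}: π^{-1}(V) = {δ, ζ, η, θ} ∉ τ ✗.
  V = {[ε], [ζ=η], [θ]}: π^{-1}(V) = {ε, ζ, η, θ} ∉ τ ✗.
  V = {[δ], [ε], [ζ=η], [θ]}: π^{-1}(V) = {δ, ε, ζ, η, θ} ∈ τ ✓.
Open sets in the quotient: τ_Q = {{}, {[θ]}, {[δ], [ε], [ζ=η], [θ]}} (3 elements).


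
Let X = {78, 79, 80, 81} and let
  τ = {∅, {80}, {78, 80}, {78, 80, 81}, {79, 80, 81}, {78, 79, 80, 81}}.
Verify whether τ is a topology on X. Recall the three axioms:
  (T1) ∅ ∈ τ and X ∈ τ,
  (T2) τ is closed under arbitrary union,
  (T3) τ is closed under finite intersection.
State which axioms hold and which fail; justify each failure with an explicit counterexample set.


τ is NOT a topology on X.

Axiom (T1): ∅ ∈ τ? Yes; X ∈ τ? Yes.
Axiom (T2/T3): check pairwise unions and intersections of members of τ.
Counterexample for (T3): {78, 80, 81} ∩ {79, 80, 81} = {80, 81} ∉ τ. Therefore τ is NOT a topology.


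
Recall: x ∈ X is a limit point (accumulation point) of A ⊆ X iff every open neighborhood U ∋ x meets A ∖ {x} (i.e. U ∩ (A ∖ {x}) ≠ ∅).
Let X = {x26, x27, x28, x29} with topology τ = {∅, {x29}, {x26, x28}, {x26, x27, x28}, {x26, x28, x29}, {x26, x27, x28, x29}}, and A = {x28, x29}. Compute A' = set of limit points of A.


A' = {x26, x27}

For each x ∈ X, list the open sets U ∈ τ with x ∈ U, then check whether U ∩ (A ∖ {x}) ≠ ∅ for every such U.
  x = x26: opens ∋ x are {x26, x28}, {x26, x27, x28}, {x26, x28, x29}, {x26, x27, x28, x29}; each meets A ∖ {x26}, so x IS a limit point.
  x = x27: opens ∋ x are {x26, x27, x28}, {x26, x27, x28, x29}; each meets A ∖ {x27}, so x IS a limit point.
  x = x28: open {x26, x28} ∋ x has {x26, x28} ∩ (A ∖ {x28}) = ∅, so x is NOT a limit point.
  x = x29: open {x29} ∋ x has {x29} ∩ (A ∖ {x29}) = ∅, so x is NOT a limit point.
Collecting: A' = {x26, x27}.


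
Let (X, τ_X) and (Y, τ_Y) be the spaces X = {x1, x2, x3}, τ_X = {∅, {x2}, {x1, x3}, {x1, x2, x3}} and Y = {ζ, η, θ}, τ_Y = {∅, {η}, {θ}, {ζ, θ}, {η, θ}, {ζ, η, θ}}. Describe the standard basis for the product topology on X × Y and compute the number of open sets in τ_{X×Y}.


Basis B = {∅ × ∅, {x2} × {η}, {x2} × {θ}, {x1, x3} × {η}, {x1, x3} × {θ}, {x2} × {ζ, θ}, {x2} × {η, θ}, {x1, x2, x3} × {η}, {x1, x2, x3} × {θ}, {x2} × {ζ, η, θ}, {x1, x3} × {ζ, θ}, {x1, x3} × {η, θ}, {x1, x3} × {ζ, η, θ}, {x1, x2, x3} × {ζ, θ}, {x1, x2, x3} × {η, θ}, {x1, x2, x3} × {ζ, η, θ}}; |τ_{X×Y}| = 36.

Enumerate products U × V with U ∈ τ_X, V ∈ τ_Y (deduplicated):
  ∅ × ∅ = {} (∅)
  {x2} × {η} = {(x2,η)}
  {x2} × {θ} = {(x2,θ)}
  {x1, x3} × {η} = {(x1,η), (x3,η)}
  {x1, x3} × {θ} = {(x1,θ), (x3,θ)}
  {x2} × {ζ, θ} = {(x2,ζ), (x2,θ)}
  {x2} × {η, θ} = {(x2,η), (x2,θ)}
  {x1, x2, x3} × {η} = {(x1,η), (x2,η), (x3,η)}
  {x1, x2, x3} × {θ} = {(x1,θ), (x2,θ), (x3,θ)}
  {x2} × {ζ, η, θ} = {(x2,ζ), (x2,η), (x2,θ)}
  {x1, x3} × {ζ, θ} = {(x1,ζ), (x1,θ), (x3,ζ), (x3,θ)}
  {x1, x3} × {η, θ} = {(x1,η), (x1,θ), (x3,η), (x3,θ)}
  {x1, x3} × {ζ, η, θ} = {(x1,ζ), (x1,η), (x1,θ), (x3,ζ), (x3,η), (x3,θ)}
  {x1, x2, x3} × {ζ, θ} = {(x1,ζ), (x1,θ), (x2,ζ), (x2,θ), (x3,ζ), (x3,θ)}
  {x1, x2, x3} × {η, θ} = {(x1,η), (x1,θ), (x2,η), (x2,θ), (x3,η), (x3,θ)}
  {x1, x2, x3} × {ζ, η, θ} = {(x1,ζ), (x1,η), (x1,θ), (x2,ζ), (x2,η), (x2,θ), (x3,ζ), (x3,η), (x3,θ)}
These 16 distinct sets form the basis B.
Close under arbitrary unions to get τ_{X×Y}; counting gives |τ_{X×Y}| = 36.


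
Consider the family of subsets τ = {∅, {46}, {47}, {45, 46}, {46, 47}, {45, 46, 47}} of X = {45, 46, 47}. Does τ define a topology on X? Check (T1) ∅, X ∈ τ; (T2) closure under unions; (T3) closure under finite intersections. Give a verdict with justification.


τ IS a topology on X.

Axiom (T1): ∅ ∈ τ? Yes; X ∈ τ? Yes.
Axiom (T2/T3): check pairwise unions and intersections of members of τ.
All pairwise intersections and unions checked — each lies in τ. Therefore τ satisfies (T1), (T2), (T3): it IS a topology on X.


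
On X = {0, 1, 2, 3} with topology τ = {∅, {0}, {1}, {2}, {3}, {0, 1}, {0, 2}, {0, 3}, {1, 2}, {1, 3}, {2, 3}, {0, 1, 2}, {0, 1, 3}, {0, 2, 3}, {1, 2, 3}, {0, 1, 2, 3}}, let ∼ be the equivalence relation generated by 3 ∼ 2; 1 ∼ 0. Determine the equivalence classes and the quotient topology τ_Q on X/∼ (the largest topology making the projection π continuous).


X/∼ = {[0=1], [2=3]}; |τ_Q| = 4.

Equivalence classes: [0=1], [2=3].
Quotient map π: X → X/∼ sends 0 ↦ [0=1], 1 ↦ [0=1], 2 ↦ [2=3], 3 ↦ [2=3].
For each subset V ⊆ X/∼, compute π^{-1}(V) ⊆ X and check whether π^{-1}(V) ∈ τ. V is open in τ_Q iff π^{-1}(V) ∈ τ.
  V = {}: π^{-1}(V) = ∅ ∈ τ ✓.
  V = {[0=1]}: π^{-1}(V) = {0, 1} ∈ τ ✓.
  V = {[2=3]}: π^{-1}(V) = {2, 3} ∈ τ ✓.
  V = {[0=1], [2=3]}: π^{-1}(V) = {0, 1, 2, 3} ∈ τ ✓.
Open sets in the quotient: τ_Q = {{}, {[0=1]}, {[2=3]}, {[0=1], [2=3]}} (4 elements).


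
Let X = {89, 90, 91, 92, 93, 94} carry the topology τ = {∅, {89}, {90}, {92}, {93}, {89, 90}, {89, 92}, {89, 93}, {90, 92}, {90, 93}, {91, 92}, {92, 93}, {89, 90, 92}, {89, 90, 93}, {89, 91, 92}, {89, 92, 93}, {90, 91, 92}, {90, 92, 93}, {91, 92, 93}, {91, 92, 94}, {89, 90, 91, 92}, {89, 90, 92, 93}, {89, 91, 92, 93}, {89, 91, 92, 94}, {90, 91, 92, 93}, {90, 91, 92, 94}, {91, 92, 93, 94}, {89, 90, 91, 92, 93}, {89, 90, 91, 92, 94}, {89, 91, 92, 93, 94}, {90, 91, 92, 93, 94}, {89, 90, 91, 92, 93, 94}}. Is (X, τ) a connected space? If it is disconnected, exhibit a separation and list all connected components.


(X, τ) is disconnected; components = [{89}, {90}, {93}, {91, 92, 94}].

Find clopen sets (U ∈ τ with X ∖ U ∈ τ):
  U = ∅, X ∖ U = {89, 90, 91, 92, 93, 94} — both open, so U is clopen.
  U = {89}, X ∖ U = {90, 91, 92, 93, 94} — both open, so U is clopen.
  U = {90}, X ∖ U = {89, 91, 92, 93, 94} — both open, so U is clopen.
  U = {93}, X ∖ U = {89, 90, 91, 92, 94} — both open, so U is clopen.
  U = {89, 90}, X ∖ U = {91, 92, 93, 94} — both open, so U is clopen.
  U = {89, 93}, X ∖ U = {90, 91, 92, 94} — both open, so U is clopen.
  U = {90, 93}, X ∖ U = {89, 91, 92, 94} — both open, so U is clopen.
  U = {89, 90, 93}, X ∖ U = {91, 92, 94} — both open, so U is clopen.
  U = {91, 92, 94}, X ∖ U = {89, 90, 93} — both open, so U is clopen.
  U = {89, 91, 92, 94}, X ∖ U = {90, 93} — both open, so U is clopen.
  U = {90, 91, 92, 94}, X ∖ U = {89, 93} — both open, so U is clopen.
  U = {91, 92, 93, 94}, X ∖ U = {89, 90} — both open, so U is clopen.
  U = {89, 90, 91, 92, 94}, X ∖ U = {93} — both open, so U is clopen.
  U = {89, 91, 92, 93, 94}, X ∖ U = {90} — both open, so U is clopen.
  U = {90, 91, 92, 93, 94}, X ∖ U = {89} — both open, so U is clopen.
  U = {89, 90, 91, 92, 93, 94}, X ∖ U = ∅ — both open, so U is clopen.
Nontrivial clopen(s) exist: e.g. {89, 91, 92, 93, 94}. So (X, τ) is disconnected.
Compute connected components by grouping points that agree on all clopens:
  component: {89}
  component: {90}
  component: {93}
  component: {91, 92, 94}


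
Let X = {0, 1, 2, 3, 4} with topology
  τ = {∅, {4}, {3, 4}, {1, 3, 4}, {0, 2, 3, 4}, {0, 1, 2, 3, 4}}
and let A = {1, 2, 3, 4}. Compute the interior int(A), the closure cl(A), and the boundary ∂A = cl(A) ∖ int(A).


int(A) = {1, 3, 4}, cl(A) = {0, 1, 2, 3, 4}, ∂A = {0, 2}.

Closed sets in (X, τ) are complements of opens:
  closed(X, τ) = {∅, {1}, {0, 2}, {0, 1, 2}, {0, 1, 2, 3}, {0, 1, 2, 3, 4}}.
int(A) = ⋃ {U ∈ τ : U ⊆ A}. Opens contained in A: ∅, {4}, {3, 4}, {1, 3, 4}.
Taking the union of these: int(A) = {1, 3, 4}.
cl(A) = ⋂ {C closed : A ⊆ C}. Closed sets containing A: {0, 1, 2, 3, 4}.
Intersecting these: cl(A) = {0, 1, 2, 3, 4}.
∂A = cl(A) ∖ int(A) = {0, 1, 2, 3, 4} ∖ {1, 3, 4} = {0, 2}.


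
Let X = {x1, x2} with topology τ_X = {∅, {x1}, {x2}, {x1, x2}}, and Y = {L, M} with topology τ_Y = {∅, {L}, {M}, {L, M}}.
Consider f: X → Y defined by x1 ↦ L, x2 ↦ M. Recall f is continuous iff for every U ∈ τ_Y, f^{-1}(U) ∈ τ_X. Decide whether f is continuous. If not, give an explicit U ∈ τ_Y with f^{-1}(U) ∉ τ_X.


f IS continuous.

Compute f^{-1}(U) for each U ∈ τ_Y:
  U = ∅: f^{-1}(U) = ∅ ∈ τ_X ✓.
  U = {L}: f^{-1}(U) = {x1} ∈ τ_X ✓.
  U = {M}: f^{-1}(U) = {x2} ∈ τ_X ✓.
  U = {L, M}: f^{-1}(U) = {x1, x2} ∈ τ_X ✓.
Every preimage lies in τ_X, so f IS continuous.


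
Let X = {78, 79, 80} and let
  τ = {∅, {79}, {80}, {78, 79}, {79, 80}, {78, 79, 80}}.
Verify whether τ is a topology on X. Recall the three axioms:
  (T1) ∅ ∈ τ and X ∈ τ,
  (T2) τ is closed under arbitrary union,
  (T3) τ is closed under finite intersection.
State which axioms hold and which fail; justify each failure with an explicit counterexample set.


τ IS a topology on X.

Axiom (T1): ∅ ∈ τ? Yes; X ∈ τ? Yes.
Axiom (T2/T3): check pairwise unions and intersections of members of τ.
All pairwise intersections and unions checked — each lies in τ. Therefore τ satisfies (T1), (T2), (T3): it IS a topology on X.


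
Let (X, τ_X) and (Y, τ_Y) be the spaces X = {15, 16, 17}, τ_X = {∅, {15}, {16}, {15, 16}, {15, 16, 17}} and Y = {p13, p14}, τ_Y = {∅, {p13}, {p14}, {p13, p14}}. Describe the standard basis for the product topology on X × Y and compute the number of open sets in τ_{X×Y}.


Basis B = {∅ × ∅, {15} × {p13}, {15} × {p14}, {16} × {p13}, {16} × {p14}, {15} × {p13, p14}, {15, 16} × {p13}, {15, 16} × {p14}, {16} × {p13, p14}, {15, 16, 17} × {p13}, {15, 16, 17} × {p14}, {15, 16} × {p13, p14}, {15, 16, 17} × {p13, p14}}; |τ_{X×Y}| = 25.

Enumerate products U × V with U ∈ τ_X, V ∈ τ_Y (deduplicated):
  ∅ × ∅ = {} (∅)
  {15} × {p13} = {(15,p13)}
  {15} × {p14} = {(15,p14)}
  {16} × {p13} = {(16,p13)}
  {16} × {p14} = {(16,p14)}
  {15} × {p13, p14} = {(15,p13), (15,p14)}
  {15, 16} × {p13} = {(15,p13), (16,p13)}
  {15, 16} × {p14} = {(15,p14), (16,p14)}
  {16} × {p13, p14} = {(16,p13), (16,p14)}
  {15, 16, 17} × {p13} = {(15,p13), (16,p13), (17,p13)}
  {15, 16, 17} × {p14} = {(15,p14), (16,p14), (17,p14)}
  {15, 16} × {p13, p14} = {(15,p13), (15,p14), (16,p13), (16,p14)}
  {15, 16, 17} × {p13, p14} = {(15,p13), (15,p14), (16,p13), (16,p14), (17,p13), (17,p14)}
These 13 distinct sets form the basis B.
Close under arbitrary unions to get τ_{X×Y}; counting gives |τ_{X×Y}| = 25.


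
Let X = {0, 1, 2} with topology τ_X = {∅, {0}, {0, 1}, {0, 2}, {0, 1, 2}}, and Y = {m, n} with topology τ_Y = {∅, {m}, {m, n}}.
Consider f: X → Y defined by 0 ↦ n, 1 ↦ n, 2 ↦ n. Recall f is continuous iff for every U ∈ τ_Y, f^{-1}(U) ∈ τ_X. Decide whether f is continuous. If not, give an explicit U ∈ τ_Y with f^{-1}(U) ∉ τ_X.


f IS continuous.

Compute f^{-1}(U) for each U ∈ τ_Y:
  U = ∅: f^{-1}(U) = ∅ ∈ τ_X ✓.
  U = {m}: f^{-1}(U) = ∅ ∈ τ_X ✓.
  U = {m, n}: f^{-1}(U) = {0, 1, 2} ∈ τ_X ✓.
Every preimage lies in τ_X, so f IS continuous.


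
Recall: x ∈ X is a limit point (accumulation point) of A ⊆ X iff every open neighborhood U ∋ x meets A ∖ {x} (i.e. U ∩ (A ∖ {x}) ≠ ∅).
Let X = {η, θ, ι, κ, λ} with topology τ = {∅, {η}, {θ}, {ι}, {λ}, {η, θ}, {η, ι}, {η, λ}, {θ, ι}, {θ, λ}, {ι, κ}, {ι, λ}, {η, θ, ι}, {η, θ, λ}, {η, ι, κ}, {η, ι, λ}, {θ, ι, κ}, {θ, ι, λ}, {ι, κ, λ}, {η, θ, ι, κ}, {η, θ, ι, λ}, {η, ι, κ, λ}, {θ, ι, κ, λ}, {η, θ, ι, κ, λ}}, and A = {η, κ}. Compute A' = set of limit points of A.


A' = ∅

For each x ∈ X, list the open sets U ∈ τ with x ∈ U, then check whether U ∩ (A ∖ {x}) ≠ ∅ for every such U.
  x = η: open {η} ∋ x has {η} ∩ (A ∖ {η}) = ∅, so x is NOT a limit point.
  x = θ: open {θ} ∋ x has {θ} ∩ (A ∖ {θ}) = ∅, so x is NOT a limit point.
  x = ι: open {ι} ∋ x has {ι} ∩ (A ∖ {ι}) = ∅, so x is NOT a limit point.
  x = κ: open {ι, κ} ∋ x has {ι, κ} ∩ (A ∖ {κ}) = ∅, so x is NOT a limit point.
  x = λ: open {λ} ∋ x has {λ} ∩ (A ∖ {λ}) = ∅, so x is NOT a limit point.
Collecting: A' = ∅.


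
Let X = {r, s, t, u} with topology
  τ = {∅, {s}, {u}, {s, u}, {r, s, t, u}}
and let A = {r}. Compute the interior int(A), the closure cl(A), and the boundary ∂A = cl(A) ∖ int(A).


int(A) = ∅, cl(A) = {r, t}, ∂A = {r, t}.

Closed sets in (X, τ) are complements of opens:
  closed(X, τ) = {∅, {r, t}, {r, s, t}, {r, t, u}, {r, s, t, u}}.
int(A) = ⋃ {U ∈ τ : U ⊆ A}. Opens contained in A: ∅.
Taking the union of these: int(A) = ∅.
cl(A) = ⋂ {C closed : A ⊆ C}. Closed sets containing A: {r, t}, {r, s, t}, {r, t, u}, {r, s, t, u}.
Intersecting these: cl(A) = {r, t}.
∂A = cl(A) ∖ int(A) = {r, t} ∖ ∅ = {r, t}.


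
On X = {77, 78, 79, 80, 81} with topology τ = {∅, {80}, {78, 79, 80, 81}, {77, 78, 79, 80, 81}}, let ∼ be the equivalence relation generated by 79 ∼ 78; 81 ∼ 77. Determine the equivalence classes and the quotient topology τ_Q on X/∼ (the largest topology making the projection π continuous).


X/∼ = {[77=81], [78=79], [80]}; |τ_Q| = 3.

Equivalence classes: [77=81], [78=79], [80].
Quotient map π: X → X/∼ sends 77 ↦ [77=81], 78 ↦ [78=79], 79 ↦ [78=79], 80 ↦ [80], 81 ↦ [77=81].
For each subset V ⊆ X/∼, compute π^{-1}(V) ⊆ X and check whether π^{-1}(V) ∈ τ. V is open in τ_Q iff π^{-1}(V) ∈ τ.
  V = {}: π^{-1}(V) = ∅ ∈ τ ✓.
  V = {[77=81]}: π^{-1}(V) = {77, 81} ∉ τ ✗.
  V = {[78=79]}: π^{-1}(V) = {78, 79} ∉ τ ✗.
  V = {[77=81], [78=79]}: π^{-1}(V) = {77, 78, 79, 81} ∉ τ ✗.
  V = {[80]}: π^{-1}(V) = {80} ∈ τ ✓.
  V = {[77=81], [80]}: π^{-1}(V) = {77, 80, 81} ∉ τ ✗.
  V = {[78=79], [80]}: π^{-1}(V) = {78, 79, 80} ∉ τ ✗.
  V = {[77=81], [78=79], [80]}: π^{-1}(V) = {77, 78, 79, 80, 81} ∈ τ ✓.
Open sets in the quotient: τ_Q = {{}, {[80]}, {[77=81], [78=79], [80]}} (3 elements).


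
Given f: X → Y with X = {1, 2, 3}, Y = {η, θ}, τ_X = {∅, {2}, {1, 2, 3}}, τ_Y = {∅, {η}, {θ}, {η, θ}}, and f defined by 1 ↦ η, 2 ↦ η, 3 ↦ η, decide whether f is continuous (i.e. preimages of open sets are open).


f IS continuous.

Compute f^{-1}(U) for each U ∈ τ_Y:
  U = ∅: f^{-1}(U) = ∅ ∈ τ_X ✓.
  U = {η}: f^{-1}(U) = {1, 2, 3} ∈ τ_X ✓.
  U = {θ}: f^{-1}(U) = ∅ ∈ τ_X ✓.
  U = {η, θ}: f^{-1}(U) = {1, 2, 3} ∈ τ_X ✓.
Every preimage lies in τ_X, so f IS continuous.


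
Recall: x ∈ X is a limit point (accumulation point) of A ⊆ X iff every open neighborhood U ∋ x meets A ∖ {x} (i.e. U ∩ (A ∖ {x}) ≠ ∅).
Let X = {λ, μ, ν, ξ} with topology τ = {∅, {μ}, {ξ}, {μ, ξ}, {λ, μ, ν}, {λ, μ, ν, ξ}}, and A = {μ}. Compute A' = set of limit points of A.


A' = {λ, ν}

For each x ∈ X, list the open sets U ∈ τ with x ∈ U, then check whether U ∩ (A ∖ {x}) ≠ ∅ for every such U.
  x = λ: opens ∋ x are {λ, μ, ν}, {λ, μ, ν, ξ}; each meets A ∖ {λ}, so x IS a limit point.
  x = μ: open {μ} ∋ x has {μ} ∩ (A ∖ {μ}) = ∅, so x is NOT a limit point.
  x = ν: opens ∋ x are {λ, μ, ν}, {λ, μ, ν, ξ}; each meets A ∖ {ν}, so x IS a limit point.
  x = ξ: open {ξ} ∋ x has {ξ} ∩ (A ∖ {ξ}) = ∅, so x is NOT a limit point.
Collecting: A' = {λ, ν}.


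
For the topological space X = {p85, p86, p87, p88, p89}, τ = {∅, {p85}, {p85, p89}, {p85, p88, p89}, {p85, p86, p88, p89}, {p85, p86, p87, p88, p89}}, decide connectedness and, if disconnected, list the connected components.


(X, τ) is connected.

Find clopen sets (U ∈ τ with X ∖ U ∈ τ):
  U = ∅, X ∖ U = {p85, p86, p87, p88, p89} — both open, so U is clopen.
  U = {p85, p86, p87, p88, p89}, X ∖ U = ∅ — both open, so U is clopen.
Only trivial clopens (∅ and X) exist, so (X, τ) is connected.
Compute connected components by grouping points that agree on all clopens:
  component: {p85, p86, p87, p88, p89}


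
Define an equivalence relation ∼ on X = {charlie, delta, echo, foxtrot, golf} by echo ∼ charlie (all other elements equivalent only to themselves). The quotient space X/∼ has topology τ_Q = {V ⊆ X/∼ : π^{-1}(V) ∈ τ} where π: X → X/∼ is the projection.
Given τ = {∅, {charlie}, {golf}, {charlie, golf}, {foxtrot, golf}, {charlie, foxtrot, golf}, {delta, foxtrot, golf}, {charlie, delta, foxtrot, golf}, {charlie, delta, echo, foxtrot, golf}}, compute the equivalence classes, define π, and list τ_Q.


X/∼ = {[charlie=echo], [delta], [foxtrot], [golf]}; |τ_Q| = 5.

Equivalence classes: [charlie=echo], [delta], [foxtrot], [golf].
Quotient map π: X → X/∼ sends charlie ↦ [charlie=echo], delta ↦ [delta], echo ↦ [charlie=echo], foxtrot ↦ [foxtrot], golf ↦ [golf].
For each subset V ⊆ X/∼, compute π^{-1}(V) ⊆ X and check whether π^{-1}(V) ∈ τ. V is open in τ_Q iff π^{-1}(V) ∈ τ.
  V = {}: π^{-1}(V) = ∅ ∈ τ ✓.
  V = {[charlie=echo]}: π^{-1}(V) = {charlie, echo} ∉ τ ✗.
  V = {[delta]}: π^{-1}(V) = {delta} ∉ τ ✗.
  V = {[charlie=echo], [delta]}: π^{-1}(V) = {charlie, delta, echo} ∉ τ ✗.
  V = {[foxtrot]}: π^{-1}(V) = {foxtrot} ∉ τ ✗.
  V = {[charlie=echo], [foxtrot]}: π^{-1}(V) = {charlie, echo, foxtrot} ∉ τ ✗.
  V = {[delta], [foxtrot]}: π^{-1}(V) = {delta, foxtrot} ∉ τ ✗.
  V = {[charlie=echo], [delta], [foxtrot]}: π^{-1}(V) = {charlie, delta, echo, foxtrot} ∉ τ ✗.
  V = {[golf]}: π^{-1}(V) = {golf} ∈ τ ✓.
  V = {[charlie=echo], [golf]}: π^{-1}(V) = {charlie, echo, golf} ∉ τ ✗.
  V = {[delta], [golf]}: π^{-1}(V) = {delta, golf} ∉ τ ✗.
  V = {[charlie=echo], [delta], [golf]}: π^{-1}(V) = {charlie, delta, echo, golf} ∉ τ ✗.
  V = {[foxtrot], [golf]}: π^{-1}(V) = {foxtrot, golf} ∈ τ ✓.
  V = {[charlie=echo], [foxtrot], [golf]}: π^{-1}(V) = {charlie, echo, foxtrot, golf} ∉ τ ✗.
  V = {[delta], [foxtrot], [golf]}: π^{-1}(V) = {delta, foxtrot, golf} ∈ τ ✓.
  V = {[charlie=echo], [delta], [foxtrot], [golf]}: π^{-1}(V) = {charlie, delta, echo, foxtrot, golf} ∈ τ ✓.
Open sets in the quotient: τ_Q = {{}, {[golf]}, {[foxtrot], [golf]}, {[delta], [foxtrot], [golf]}, {[charlie=echo], [delta], [foxtrot], [golf]}} (5 elements).


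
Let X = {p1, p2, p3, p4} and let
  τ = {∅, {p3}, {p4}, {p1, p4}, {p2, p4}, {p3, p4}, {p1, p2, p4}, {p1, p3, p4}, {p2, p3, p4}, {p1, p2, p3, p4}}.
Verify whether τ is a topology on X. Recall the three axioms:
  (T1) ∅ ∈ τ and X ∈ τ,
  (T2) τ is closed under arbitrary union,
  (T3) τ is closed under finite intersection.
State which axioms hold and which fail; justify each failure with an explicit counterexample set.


τ IS a topology on X.

Axiom (T1): ∅ ∈ τ? Yes; X ∈ τ? Yes.
Axiom (T2/T3): check pairwise unions and intersections of members of τ.
All pairwise intersections and unions checked — each lies in τ. Therefore τ satisfies (T1), (T2), (T3): it IS a topology on X.


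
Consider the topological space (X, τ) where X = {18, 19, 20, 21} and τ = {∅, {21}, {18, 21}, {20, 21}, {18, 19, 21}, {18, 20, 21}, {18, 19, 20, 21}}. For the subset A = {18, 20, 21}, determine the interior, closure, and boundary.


int(A) = {18, 20, 21}, cl(A) = {18, 19, 20, 21}, ∂A = {19}.

Closed sets in (X, τ) are complements of opens:
  closed(X, τ) = {∅, {19}, {20}, {18, 19}, {19, 20}, {18, 19, 20}, {18, 19, 20, 21}}.
int(A) = ⋃ {U ∈ τ : U ⊆ A}. Opens contained in A: ∅, {21}, {18, 21}, {20, 21}, {18, 20, 21}.
Taking the union of these: int(A) = {18, 20, 21}.
cl(A) = ⋂ {C closed : A ⊆ C}. Closed sets containing A: {18, 19, 20, 21}.
Intersecting these: cl(A) = {18, 19, 20, 21}.
∂A = cl(A) ∖ int(A) = {18, 19, 20, 21} ∖ {18, 20, 21} = {19}.


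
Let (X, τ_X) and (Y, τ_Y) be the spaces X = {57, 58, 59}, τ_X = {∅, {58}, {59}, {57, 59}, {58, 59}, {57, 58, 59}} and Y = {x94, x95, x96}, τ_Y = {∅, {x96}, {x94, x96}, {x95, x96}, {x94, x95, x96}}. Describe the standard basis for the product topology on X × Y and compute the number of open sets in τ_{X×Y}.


Basis B = {∅ × ∅, {58} × {x96}, {59} × {x96}, {57, 59} × {x96}, {58} × {x94, x96}, {58} × {x95, x96}, {58, 59} × {x96}, {59} × {x94, x96}, {59} × {x95, x96}, {57, 58, 59} × {x96}, {58} × {x94, x95, x96}, {59} × {x94, x95, x96}, {57, 59} × {x94, x96}, {57, 59} × {x95, x96}, {58, 59} × {x94, x96}, {58, 59} × {x95, x96}, {57, 59} × {x94, x95, x96}, {57, 58, 59} × {x94, x96}, {57, 58, 59} × {x95, x96}, {58, 59} × {x94, x95, x96}, {57, 58, 59} × {x94, x95, x96}}; |τ_{X×Y}| = 70.

Enumerate products U × V with U ∈ τ_X, V ∈ τ_Y (deduplicated):
  ∅ × ∅ = {} (∅)
  {58} × {x96} = {(58,x96)}
  {59} × {x96} = {(59,x96)}
  {57, 59} × {x96} = {(57,x96), (59,x96)}
  {58} × {x94, x96} = {(58,x94), (58,x96)}
  {58} × {x95, x96} = {(58,x95), (58,x96)}
  {58, 59} × {x96} = {(58,x96), (59,x96)}
  {59} × {x94, x96} = {(59,x94), (59,x96)}
  {59} × {x95, x96} = {(59,x95), (59,x96)}
  {57, 58, 59} × {x96} = {(57,x96), (58,x96), (59,x96)}
  {58} × {x94, x95, x96} = {(58,x94), (58,x95), (58,x96)}
  {59} × {x94, x95, x96} = {(59,x94), (59,x95), (59,x96)}
  {57, 59} × {x94, x96} = {(57,x94), (57,x96), (59,x94), (59,x96)}
  {57, 59} × {x95, x96} = {(57,x95), (57,x96), (59,x95), (59,x96)}
  {58, 59} × {x94, x96} = {(58,x94), (58,x96), (59,x94), (59,x96)}
  {58, 59} × {x95, x96} = {(58,x95), (58,x96), (59,x95), (59,x96)}
  {57, 59} × {x94, x95, x96} = {(57,x94), (57,x95), (57,x96), (59,x94), (59,x95), (59,x96)}
  {57, 58, 59} × {x94, x96} = {(57,x94), (57,x96), (58,x94), (58,x96), (59,x94), (59,x96)}
  {57, 58, 59} × {x95, x96} = {(57,x95), (57,x96), (58,x95), (58,x96), (59,x95), (59,x96)}
  {58, 59} × {x94, x95, x96} = {(58,x94), (58,x95), (58,x96), (59,x94), (59,x95), (59,x96)}
  {57, 58, 59} × {x94, x95, x96} = {(57,x94), (57,x95), (57,x96), (58,x94), (58,x95), (58,x96), (59,x94), (59,x95), (59,x96)}
These 21 distinct sets form the basis B.
Close under arbitrary unions to get τ_{X×Y}; counting gives |τ_{X×Y}| = 70.


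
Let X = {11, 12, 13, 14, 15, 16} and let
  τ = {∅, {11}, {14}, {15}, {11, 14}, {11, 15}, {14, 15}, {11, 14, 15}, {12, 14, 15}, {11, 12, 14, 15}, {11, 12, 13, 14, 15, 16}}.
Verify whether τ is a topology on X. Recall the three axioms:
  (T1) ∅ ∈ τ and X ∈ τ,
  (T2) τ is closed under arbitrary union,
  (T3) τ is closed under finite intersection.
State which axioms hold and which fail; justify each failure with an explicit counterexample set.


τ IS a topology on X.

Axiom (T1): ∅ ∈ τ? Yes; X ∈ τ? Yes.
Axiom (T2/T3): check pairwise unions and intersections of members of τ.
All pairwise intersections and unions checked — each lies in τ. Therefore τ satisfies (T1), (T2), (T3): it IS a topology on X.


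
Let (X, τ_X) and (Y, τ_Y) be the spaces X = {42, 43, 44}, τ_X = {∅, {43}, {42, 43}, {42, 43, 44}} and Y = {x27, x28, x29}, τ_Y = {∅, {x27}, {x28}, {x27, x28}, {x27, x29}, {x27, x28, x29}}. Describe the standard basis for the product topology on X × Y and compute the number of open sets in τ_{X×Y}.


Basis B = {∅ × ∅, {43} × {x27}, {43} × {x28}, {42, 43} × {x27}, {42, 43} × {x28}, {43} × {x27, x28}, {43} × {x27, x29}, {42, 43, 44} × {x27}, {42, 43, 44} × {x28}, {43} × {x27, x28, x29}, {42, 43} × {x27, x28}, {42, 43} × {x27, x29}, {42, 43} × {x27, x28, x29}, {42, 43, 44} × {x27, x28}, {42, 43, 44} × {x27, x29}, {42, 43, 44} × {x27, x28, x29}}; |τ_{X×Y}| = 40.

Enumerate products U × V with U ∈ τ_X, V ∈ τ_Y (deduplicated):
  ∅ × ∅ = {} (∅)
  {43} × {x27} = {(43,x27)}
  {43} × {x28} = {(43,x28)}
  {42, 43} × {x27} = {(42,x27), (43,x27)}
  {42, 43} × {x28} = {(42,x28), (43,x28)}
  {43} × {x27, x28} = {(43,x27), (43,x28)}
  {43} × {x27, x29} = {(43,x27), (43,x29)}
  {42, 43, 44} × {x27} = {(42,x27), (43,x27), (44,x27)}
  {42, 43, 44} × {x28} = {(42,x28), (43,x28), (44,x28)}
  {43} × {x27, x28, x29} = {(43,x27), (43,x28), (43,x29)}
  {42, 43} × {x27, x28} = {(42,x27), (42,x28), (43,x27), (43,x28)}
  {42, 43} × {x27, x29} = {(42,x27), (42,x29), (43,x27), (43,x29)}
  {42, 43} × {x27, x28, x29} = {(42,x27), (42,x28), (42,x29), (43,x27), (43,x28), (43,x29)}
  {42, 43, 44} × {x27, x28} = {(42,x27), (42,x28), (43,x27), (43,x28), (44,x27), (44,x28)}
  {42, 43, 44} × {x27, x29} = {(42,x27), (42,x29), (43,x27), (43,x29), (44,x27), (44,x29)}
  {42, 43, 44} × {x27, x28, x29} = {(42,x27), (42,x28), (42,x29), (43,x27), (43,x28), (43,x29), (44,x27), (44,x28), (44,x29)}
These 16 distinct sets form the basis B.
Close under arbitrary unions to get τ_{X×Y}; counting gives |τ_{X×Y}| = 40.


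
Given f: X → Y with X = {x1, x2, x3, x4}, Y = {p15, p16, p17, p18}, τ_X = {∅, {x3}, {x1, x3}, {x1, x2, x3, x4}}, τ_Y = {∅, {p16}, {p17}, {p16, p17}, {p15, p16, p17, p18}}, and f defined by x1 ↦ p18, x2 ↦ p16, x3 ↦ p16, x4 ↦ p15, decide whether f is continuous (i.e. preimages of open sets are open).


f is NOT continuous.

Compute f^{-1}(U) for each U ∈ τ_Y:
  U = ∅: f^{-1}(U) = ∅ ∈ τ_X ✓.
  U = {p16}: f^{-1}(U) = {x2, x3} ∉ τ_X ✗.
  U = {p17}: f^{-1}(U) = ∅ ∈ τ_X ✓.
  U = {p16, p17}: f^{-1}(U) = {x2, x3} ∉ τ_X ✗.
  U = {p15, p16, p17, p18}: f^{-1}(U) = {x1, x2, x3, x4} ∈ τ_X ✓.
Found U = {p16} with f^{-1}(U) = {x2, x3} not in τ_X. Therefore f is NOT continuous.


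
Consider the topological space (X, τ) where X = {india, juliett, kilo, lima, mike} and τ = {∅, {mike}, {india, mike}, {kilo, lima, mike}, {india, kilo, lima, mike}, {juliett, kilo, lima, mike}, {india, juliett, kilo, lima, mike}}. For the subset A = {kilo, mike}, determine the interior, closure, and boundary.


int(A) = {mike}, cl(A) = {india, juliett, kilo, lima, mike}, ∂A = {india, juliett, kilo, lima}.

Closed sets in (X, τ) are complements of opens:
  closed(X, τ) = {∅, {india}, {juliett}, {india, juliett}, {juliett, kilo, lima}, {india, juliett, kilo, lima}, {india, juliett, kilo, lima, mike}}.
int(A) = ⋃ {U ∈ τ : U ⊆ A}. Opens contained in A: ∅, {mike}.
Taking the union of these: int(A) = {mike}.
cl(A) = ⋂ {C closed : A ⊆ C}. Closed sets containing A: {india, juliett, kilo, lima, mike}.
Intersecting these: cl(A) = {india, juliett, kilo, lima, mike}.
∂A = cl(A) ∖ int(A) = {india, juliett, kilo, lima, mike} ∖ {mike} = {india, juliett, kilo, lima}.


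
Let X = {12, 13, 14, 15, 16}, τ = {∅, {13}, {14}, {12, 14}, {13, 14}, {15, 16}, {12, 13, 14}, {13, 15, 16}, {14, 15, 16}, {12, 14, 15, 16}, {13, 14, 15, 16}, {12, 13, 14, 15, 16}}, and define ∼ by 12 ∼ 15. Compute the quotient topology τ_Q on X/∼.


X/∼ = {[12=15], [13], [14], [16]}; |τ_Q| = 6.

Equivalence classes: [12=15], [13], [14], [16].
Quotient map π: X → X/∼ sends 12 ↦ [12=15], 13 ↦ [13], 14 ↦ [14], 15 ↦ [12=15], 16 ↦ [16].
For each subset V ⊆ X/∼, compute π^{-1}(V) ⊆ X and check whether π^{-1}(V) ∈ τ. V is open in τ_Q iff π^{-1}(V) ∈ τ.
  V = {}: π^{-1}(V) = ∅ ∈ τ ✓.
  V = {[12=15]}: π^{-1}(V) = {12, 15} ∉ τ ✗.
  V = {[13]}: π^{-1}(V) = {13} ∈ τ ✓.
  V = {[12=15], [13]}: π^{-1}(V) = {12, 13, 15} ∉ τ ✗.
  V = {[14]}: π^{-1}(V) = {14} ∈ τ ✓.
  V = {[12=15], [14]}: π^{-1}(V) = {12, 14, 15} ∉ τ ✗.
  V = {[13], [14]}: π^{-1}(V) = {13, 14} ∈ τ ✓.
  V = {[12=15], [13], [14]}: π^{-1}(V) = {12, 13, 14, 15} ∉ τ ✗.
  V = {[16]}: π^{-1}(V) = {16} ∉ τ ✗.
  V = {[12=15], [16]}: π^{-1}(V) = {12, 15, 16} ∉ τ ✗.
  V = {[13], [16]}: π^{-1}(V) = {13, 16} ∉ τ ✗.
  V = {[12=15], [13], [16]}: π^{-1}(V) = {12, 13, 15, 16} ∉ τ ✗.
  V = {[14], [16]}: π^{-1}(V) = {14, 16} ∉ τ ✗.
  V = {[12=15], [14], [16]}: π^{-1}(V) = {12, 14, 15, 16} ∈ τ ✓.
  V = {[13], [14], [16]}: π^{-1}(V) = {13, 14, 16} ∉ τ ✗.
  V = {[12=15], [13], [14], [16]}: π^{-1}(V) = {12, 13, 14, 15, 16} ∈ τ ✓.
Open sets in the quotient: τ_Q = {{}, {[13]}, {[14]}, {[13], [14]}, {[12=15], [14], [16]}, {[12=15], [13], [14], [16]}} (6 elements).


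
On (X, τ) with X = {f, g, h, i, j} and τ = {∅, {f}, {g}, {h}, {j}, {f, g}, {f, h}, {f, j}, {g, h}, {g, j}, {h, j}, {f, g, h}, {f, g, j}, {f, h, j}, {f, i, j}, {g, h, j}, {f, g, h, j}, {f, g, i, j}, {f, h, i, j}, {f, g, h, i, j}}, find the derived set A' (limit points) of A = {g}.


A' = ∅

For each x ∈ X, list the open sets U ∈ τ with x ∈ U, then check whether U ∩ (A ∖ {x}) ≠ ∅ for every such U.
  x = f: open {f} ∋ x has {f} ∩ (A ∖ {f}) = ∅, so x is NOT a limit point.
  x = g: open {g} ∋ x has {g} ∩ (A ∖ {g}) = ∅, so x is NOT a limit point.
  x = h: open {h} ∋ x has {h} ∩ (A ∖ {h}) = ∅, so x is NOT a limit point.
  x = i: open {f, i, j} ∋ x has {f, i, j} ∩ (A ∖ {i}) = ∅, so x is NOT a limit point.
  x = j: open {j} ∋ x has {j} ∩ (A ∖ {j}) = ∅, so x is NOT a limit point.
Collecting: A' = ∅.


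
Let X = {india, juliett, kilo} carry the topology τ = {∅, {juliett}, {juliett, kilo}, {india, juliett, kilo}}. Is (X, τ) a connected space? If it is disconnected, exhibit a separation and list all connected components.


(X, τ) is connected.

Find clopen sets (U ∈ τ with X ∖ U ∈ τ):
  U = ∅, X ∖ U = {india, juliett, kilo} — both open, so U is clopen.
  U = {india, juliett, kilo}, X ∖ U = ∅ — both open, so U is clopen.
Only trivial clopens (∅ and X) exist, so (X, τ) is connected.
Compute connected components by grouping points that agree on all clopens:
  component: {india, juliett, kilo}


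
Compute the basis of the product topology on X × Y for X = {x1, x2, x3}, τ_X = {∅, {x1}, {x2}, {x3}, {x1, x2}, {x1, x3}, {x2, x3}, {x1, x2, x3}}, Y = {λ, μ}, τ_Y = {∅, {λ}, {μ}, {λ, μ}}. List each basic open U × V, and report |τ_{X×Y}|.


Basis B = {∅ × ∅, {x1} × {λ}, {x1} × {μ}, {x2} × {λ}, {x2} × {μ}, {x3} × {λ}, {x3} × {μ}, {x1} × {λ, μ}, {x1, x2} × {λ}, {x1, x3} × {λ}, {x1, x2} × {μ}, {x1, x3} × {μ}, {x2} × {λ, μ}, {x2, x3} × {λ}, {x2, x3} × {μ}, {x3} × {λ, μ}, {x1, x2, x3} × {λ}, {x1, x2, x3} × {μ}, {x1, x2} × {λ, μ}, {x1, x3} × {λ, μ}, {x2, x3} × {λ, μ}, {x1, x2, x3} × {λ, μ}}; |τ_{X×Y}| = 64.

Enumerate products U × V with U ∈ τ_X, V ∈ τ_Y (deduplicated):
  ∅ × ∅ = {} (∅)
  {x1} × {λ} = {(x1,λ)}
  {x1} × {μ} = {(x1,μ)}
  {x2} × {λ} = {(x2,λ)}
  {x2} × {μ} = {(x2,μ)}
  {x3} × {λ} = {(x3,λ)}
  {x3} × {μ} = {(x3,μ)}
  {x1} × {λ, μ} = {(x1,λ), (x1,μ)}
  {x1, x2} × {λ} = {(x1,λ), (x2,λ)}
  {x1, x3} × {λ} = {(x1,λ), (x3,λ)}
  {x1, x2} × {μ} = {(x1,μ), (x2,μ)}
  {x1, x3} × {μ} = {(x1,μ), (x3,μ)}
  {x2} × {λ, μ} = {(x2,λ), (x2,μ)}
  {x2, x3} × {λ} = {(x2,λ), (x3,λ)}
  {x2, x3} × {μ} = {(x2,μ), (x3,μ)}
  {x3} × {λ, μ} = {(x3,λ), (x3,μ)}
  {x1, x2, x3} × {λ} = {(x1,λ), (x2,λ), (x3,λ)}
  {x1, x2, x3} × {μ} = {(x1,μ), (x2,μ), (x3,μ)}
  {x1, x2} × {λ, μ} = {(x1,λ), (x1,μ), (x2,λ), (x2,μ)}
  {x1, x3} × {λ, μ} = {(x1,λ), (x1,μ), (x3,λ), (x3,μ)}
  {x2, x3} × {λ, μ} = {(x2,λ), (x2,μ), (x3,λ), (x3,μ)}
  {x1, x2, x3} × {λ, μ} = {(x1,λ), (x1,μ), (x2,λ), (x2,μ), (x3,λ), (x3,μ)}
These 22 distinct sets form the basis B.
Close under arbitrary unions to get τ_{X×Y}; counting gives |τ_{X×Y}| = 64.


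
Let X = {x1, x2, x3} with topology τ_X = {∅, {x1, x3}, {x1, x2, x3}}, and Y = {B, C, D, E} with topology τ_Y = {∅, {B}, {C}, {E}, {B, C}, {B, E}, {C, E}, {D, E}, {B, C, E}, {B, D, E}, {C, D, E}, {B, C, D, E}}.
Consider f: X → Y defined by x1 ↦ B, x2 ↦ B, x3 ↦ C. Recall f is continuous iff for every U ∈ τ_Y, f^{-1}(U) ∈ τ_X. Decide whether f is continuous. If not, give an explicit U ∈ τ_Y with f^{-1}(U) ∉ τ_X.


f is NOT continuous.

Compute f^{-1}(U) for each U ∈ τ_Y:
  U = ∅: f^{-1}(U) = ∅ ∈ τ_X ✓.
  U = {B}: f^{-1}(U) = {x1, x2} ∉ τ_X ✗.
  U = {C}: f^{-1}(U) = {x3} ∉ τ_X ✗.
  U = {E}: f^{-1}(U) = ∅ ∈ τ_X ✓.
  U = {B, C}: f^{-1}(U) = {x1, x2, x3} ∈ τ_X ✓.
  U = {B, E}: f^{-1}(U) = {x1, x2} ∉ τ_X ✗.
  U = {C, E}: f^{-1}(U) = {x3} ∉ τ_X ✗.
  U = {D, E}: f^{-1}(U) = ∅ ∈ τ_X ✓.
  U = {B, C, E}: f^{-1}(U) = {x1, x2, x3} ∈ τ_X ✓.
  U = {B, D, E}: f^{-1}(U) = {x1, x2} ∉ τ_X ✗.
  U = {C, D, E}: f^{-1}(U) = {x3} ∉ τ_X ✗.
  U = {B, C, D, E}: f^{-1}(U) = {x1, x2, x3} ∈ τ_X ✓.
Found U = {B} with f^{-1}(U) = {x1, x2} not in τ_X. Therefore f is NOT continuous.


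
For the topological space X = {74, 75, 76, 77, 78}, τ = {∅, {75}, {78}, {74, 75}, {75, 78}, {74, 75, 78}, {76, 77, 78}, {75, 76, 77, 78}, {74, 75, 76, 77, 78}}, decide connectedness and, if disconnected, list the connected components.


(X, τ) is disconnected; components = [{74, 75}, {76, 77, 78}].

Find clopen sets (U ∈ τ with X ∖ U ∈ τ):
  U = ∅, X ∖ U = {74, 75, 76, 77, 78} — both open, so U is clopen.
  U = {74, 75}, X ∖ U = {76, 77, 78} — both open, so U is clopen.
  U = {76, 77, 78}, X ∖ U = {74, 75} — both open, so U is clopen.
  U = {74, 75, 76, 77, 78}, X ∖ U = ∅ — both open, so U is clopen.
Nontrivial clopen(s) exist: e.g. {74, 75}. So (X, τ) is disconnected.
Compute connected components by grouping points that agree on all clopens:
  component: {74, 75}
  component: {76, 77, 78}


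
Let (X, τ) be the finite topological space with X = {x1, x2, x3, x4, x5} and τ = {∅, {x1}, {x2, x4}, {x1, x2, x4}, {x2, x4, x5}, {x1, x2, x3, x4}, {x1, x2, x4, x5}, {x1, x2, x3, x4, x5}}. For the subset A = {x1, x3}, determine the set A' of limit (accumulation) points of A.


A' = {x3}

For each x ∈ X, list the open sets U ∈ τ with x ∈ U, then check whether U ∩ (A ∖ {x}) ≠ ∅ for every such U.
  x = x1: open {x1} ∋ x has {x1} ∩ (A ∖ {x1}) = ∅, so x is NOT a limit point.
  x = x2: open {x2, x4} ∋ x has {x2, x4} ∩ (A ∖ {x2}) = ∅, so x is NOT a limit point.
  x = x3: opens ∋ x are {x1, x2, x3, x4}, {x1, x2, x3, x4, x5}; each meets A ∖ {x3}, so x IS a limit point.
  x = x4: open {x2, x4} ∋ x has {x2, x4} ∩ (A ∖ {x4}) = ∅, so x is NOT a limit point.
  x = x5: open {x2, x4, x5} ∋ x has {x2, x4, x5} ∩ (A ∖ {x5}) = ∅, so x is NOT a limit point.
Collecting: A' = {x3}.


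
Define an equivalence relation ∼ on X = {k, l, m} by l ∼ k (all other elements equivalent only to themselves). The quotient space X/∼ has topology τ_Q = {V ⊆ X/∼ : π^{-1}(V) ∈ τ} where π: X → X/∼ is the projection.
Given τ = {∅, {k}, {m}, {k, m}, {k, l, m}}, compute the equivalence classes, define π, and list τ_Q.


X/∼ = {[k=l], [m]}; |τ_Q| = 3.

Equivalence classes: [k=l], [m].
Quotient map π: X → X/∼ sends k ↦ [k=l], l ↦ [k=l], m ↦ [m].
For each subset V ⊆ X/∼, compute π^{-1}(V) ⊆ X and check whether π^{-1}(V) ∈ τ. V is open in τ_Q iff π^{-1}(V) ∈ τ.
  V = {}: π^{-1}(V) = ∅ ∈ τ ✓.
  V = {[k=l]}: π^{-1}(V) = {k, l} ∉ τ ✗.
  V = {[m]}: π^{-1}(V) = {m} ∈ τ ✓.
  V = {[k=l], [m]}: π^{-1}(V) = {k, l, m} ∈ τ ✓.
Open sets in the quotient: τ_Q = {{}, {[m]}, {[k=l], [m]}} (3 elements).


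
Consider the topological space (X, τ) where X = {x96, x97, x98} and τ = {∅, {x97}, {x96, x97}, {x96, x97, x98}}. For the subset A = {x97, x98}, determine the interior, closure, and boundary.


int(A) = {x97}, cl(A) = {x96, x97, x98}, ∂A = {x96, x98}.

Closed sets in (X, τ) are complements of opens:
  closed(X, τ) = {∅, {x98}, {x96, x98}, {x96, x97, x98}}.
int(A) = ⋃ {U ∈ τ : U ⊆ A}. Opens contained in A: ∅, {x97}.
Taking the union of these: int(A) = {x97}.
cl(A) = ⋂ {C closed : A ⊆ C}. Closed sets containing A: {x96, x97, x98}.
Intersecting these: cl(A) = {x96, x97, x98}.
∂A = cl(A) ∖ int(A) = {x96, x97, x98} ∖ {x97} = {x96, x98}.


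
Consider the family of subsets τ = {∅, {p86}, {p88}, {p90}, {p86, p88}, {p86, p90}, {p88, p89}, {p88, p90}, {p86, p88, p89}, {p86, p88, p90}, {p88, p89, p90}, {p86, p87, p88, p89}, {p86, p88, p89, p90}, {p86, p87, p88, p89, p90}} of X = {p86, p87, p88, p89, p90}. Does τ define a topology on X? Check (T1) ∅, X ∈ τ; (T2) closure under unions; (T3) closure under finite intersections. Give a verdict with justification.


τ IS a topology on X.

Axiom (T1): ∅ ∈ τ? Yes; X ∈ τ? Yes.
Axiom (T2/T3): check pairwise unions and intersections of members of τ.
All pairwise intersections and unions checked — each lies in τ. Therefore τ satisfies (T1), (T2), (T3): it IS a topology on X.
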